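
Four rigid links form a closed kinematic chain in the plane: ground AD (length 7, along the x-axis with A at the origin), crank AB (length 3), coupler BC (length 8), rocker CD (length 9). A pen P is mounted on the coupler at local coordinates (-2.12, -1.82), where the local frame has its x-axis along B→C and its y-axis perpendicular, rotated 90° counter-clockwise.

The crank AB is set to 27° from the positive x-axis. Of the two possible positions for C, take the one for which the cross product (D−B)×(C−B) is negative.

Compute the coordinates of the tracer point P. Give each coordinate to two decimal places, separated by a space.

1.45 3.87

A=(0,0), D=(7.00,0)
B = A + 3.00·(cos27°, sin27°) = (2.6730, 1.3620)
|BD| = 4.5363
circle(B,8.00) ∩ circle(D,9.00): a=0.3943, h=7.9903
  candidates: C₊=(5.4482,8.8652) cross=36.246; C₋=(0.6502,-6.3781) cross=-36.246
  mode - wants cross < 0 → take C=(0.6502,-6.3781) (cross=-36.246)
ex = (C−B)/|BC| = (-0.2529,-0.9675); ey = (0.9675,-0.2529)
P = B + -2.12·ex + -1.82·ey = (1.4482,3.8733)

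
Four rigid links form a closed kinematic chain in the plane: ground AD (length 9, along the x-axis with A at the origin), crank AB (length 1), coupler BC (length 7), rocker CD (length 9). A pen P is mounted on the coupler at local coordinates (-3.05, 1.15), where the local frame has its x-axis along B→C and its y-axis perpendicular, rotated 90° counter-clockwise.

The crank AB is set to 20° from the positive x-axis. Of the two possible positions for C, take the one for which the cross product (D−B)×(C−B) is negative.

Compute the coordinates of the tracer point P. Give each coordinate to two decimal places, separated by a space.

A=(0,0), D=(9.00,0)
B = A + 1.00·(cos20°, sin20°) = (0.9397, 0.3420)
|BD| = 8.0676
circle(B,7.00) ∩ circle(D,9.00): a=2.0505, h=6.6929
  candidates: C₊=(3.2721,6.9420) cross=53.996; C₋=(2.7046,-6.4318) cross=-53.996
  mode - wants cross < 0 → take C=(2.7046,-6.4318) (cross=-53.996)
ex = (C−B)/|BC| = (0.2521,-0.9677); ey = (0.9677,0.2521)
P = B + -3.05·ex + 1.15·ey = (1.2835,3.5834)

1.28 3.58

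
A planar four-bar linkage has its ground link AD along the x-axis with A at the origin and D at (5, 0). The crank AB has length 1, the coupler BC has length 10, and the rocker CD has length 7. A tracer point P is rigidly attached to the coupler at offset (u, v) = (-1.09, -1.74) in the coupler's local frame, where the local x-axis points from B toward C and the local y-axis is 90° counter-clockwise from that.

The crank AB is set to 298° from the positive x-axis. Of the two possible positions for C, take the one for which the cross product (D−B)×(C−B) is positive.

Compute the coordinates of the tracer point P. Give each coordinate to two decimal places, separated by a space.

A=(0,0), D=(5.00,0)
B = A + 1.00·(cos298°, sin298°) = (0.4695, -0.8829)
|BD| = 4.6158
circle(B,10.00) ∩ circle(D,7.00): a=7.8324, h=6.2172
  candidates: C₊=(6.9680,6.7177) cross=28.697; C₋=(9.3465,-5.4870) cross=-28.697
  mode + wants cross > 0 → take C=(6.9680,6.7177) (cross=28.697)
ex = (C−B)/|BC| = (0.6499,0.7601); ey = (-0.7601,0.6499)
P = B + -1.09·ex + -1.74·ey = (1.0836,-2.8422)

1.08 -2.84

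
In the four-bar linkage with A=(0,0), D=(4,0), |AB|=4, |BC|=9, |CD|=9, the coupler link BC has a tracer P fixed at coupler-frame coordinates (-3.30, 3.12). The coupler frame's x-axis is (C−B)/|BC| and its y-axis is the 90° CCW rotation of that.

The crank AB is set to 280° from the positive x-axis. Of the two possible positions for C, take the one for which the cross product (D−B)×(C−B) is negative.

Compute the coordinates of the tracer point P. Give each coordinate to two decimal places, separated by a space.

-1.09 0.23

A=(0,0), D=(4.00,0)
B = A + 4.00·(cos280°, sin280°) = (0.6946, -3.9392)
|BD| = 5.1423
circle(B,9.00) ∩ circle(D,9.00): a=2.5712, h=8.6249
  candidates: C₊=(-4.2598,3.5744) cross=44.352; C₋=(8.9544,-7.5136) cross=-44.352
  mode - wants cross < 0 → take C=(8.9544,-7.5136) (cross=-44.352)
ex = (C−B)/|BC| = (0.9178,-0.3972); ey = (0.3972,0.9178)
P = B + -3.30·ex + 3.12·ey = (-1.0949,0.2348)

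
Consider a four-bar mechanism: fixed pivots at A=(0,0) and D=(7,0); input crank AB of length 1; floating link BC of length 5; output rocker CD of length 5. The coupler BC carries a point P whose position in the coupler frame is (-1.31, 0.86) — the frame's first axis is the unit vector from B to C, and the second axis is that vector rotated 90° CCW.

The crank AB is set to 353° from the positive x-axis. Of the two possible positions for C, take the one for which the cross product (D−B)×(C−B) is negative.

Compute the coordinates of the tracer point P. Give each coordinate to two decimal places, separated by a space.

A=(0,0), D=(7.00,0)
B = A + 1.00·(cos353°, sin353°) = (0.9925, -0.1219)
|BD| = 6.0087
circle(B,5.00) ∩ circle(D,5.00): a=3.0043, h=3.9967
  candidates: C₊=(3.9152,3.9350) cross=24.015; C₋=(4.0773,-4.0569) cross=-24.015
  mode - wants cross < 0 → take C=(4.0773,-4.0569) (cross=-24.015)
ex = (C−B)/|BC| = (0.6170,-0.7870); ey = (0.7870,0.6170)
P = B + -1.31·ex + 0.86·ey = (0.8611,1.4397)

0.86 1.44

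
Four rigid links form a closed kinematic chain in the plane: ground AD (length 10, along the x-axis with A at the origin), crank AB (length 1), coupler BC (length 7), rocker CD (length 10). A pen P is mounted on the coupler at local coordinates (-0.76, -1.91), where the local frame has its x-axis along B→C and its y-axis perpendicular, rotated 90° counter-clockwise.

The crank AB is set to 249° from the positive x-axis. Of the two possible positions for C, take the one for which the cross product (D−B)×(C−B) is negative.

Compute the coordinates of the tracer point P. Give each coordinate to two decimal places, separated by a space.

-2.40 -1.17

A=(0,0), D=(10.00,0)
B = A + 1.00·(cos249°, sin249°) = (-0.3584, -0.9336)
|BD| = 10.4004
circle(B,7.00) ∩ circle(D,10.00): a=2.7483, h=6.4379
  candidates: C₊=(1.8010,5.7250) cross=66.957; C₋=(2.9568,-7.0988) cross=-66.957
  mode - wants cross < 0 → take C=(2.9568,-7.0988) (cross=-66.957)
ex = (C−B)/|BC| = (0.4736,-0.8807); ey = (0.8807,0.4736)
P = B + -0.76·ex + -1.91·ey = (-2.4005,-1.1688)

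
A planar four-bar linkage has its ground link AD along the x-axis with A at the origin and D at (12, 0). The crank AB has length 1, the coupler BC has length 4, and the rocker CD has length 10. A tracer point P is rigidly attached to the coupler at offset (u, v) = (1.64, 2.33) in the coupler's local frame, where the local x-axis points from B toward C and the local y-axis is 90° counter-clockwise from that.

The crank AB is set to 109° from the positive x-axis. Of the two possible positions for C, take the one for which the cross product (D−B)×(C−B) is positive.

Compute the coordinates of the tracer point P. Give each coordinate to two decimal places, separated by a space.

-0.64 3.78

A=(0,0), D=(12.00,0)
B = A + 1.00·(cos109°, sin109°) = (-0.3256, 0.9455)
|BD| = 12.3618
circle(B,4.00) ∩ circle(D,10.00): a=2.7833, h=2.8728
  candidates: C₊=(2.6693,3.5970) cross=35.513; C₋=(2.2299,-2.1318) cross=-35.513
  mode + wants cross > 0 → take C=(2.6693,3.5970) (cross=35.513)
ex = (C−B)/|BC| = (0.7487,0.6629); ey = (-0.6629,0.7487)
P = B + 1.64·ex + 2.33·ey = (-0.6422,3.7772)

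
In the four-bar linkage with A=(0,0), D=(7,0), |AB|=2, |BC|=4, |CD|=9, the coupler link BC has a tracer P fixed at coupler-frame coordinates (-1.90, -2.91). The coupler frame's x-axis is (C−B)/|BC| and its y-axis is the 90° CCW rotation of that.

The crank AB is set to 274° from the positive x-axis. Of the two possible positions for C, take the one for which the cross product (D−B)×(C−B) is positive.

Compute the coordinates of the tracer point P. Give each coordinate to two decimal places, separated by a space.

3.61 -2.16

A=(0,0), D=(7.00,0)
B = A + 2.00·(cos274°, sin274°) = (0.1395, -1.9951)
|BD| = 7.1447
circle(B,4.00) ∩ circle(D,9.00): a=-0.9765, h=3.8790
  candidates: C₊=(-1.8813,1.4569) cross=27.714; C₋=(0.2851,-5.9925) cross=-27.714
  mode + wants cross > 0 → take C=(-1.8813,1.4569) (cross=27.714)
ex = (C−B)/|BC| = (-0.5052,0.8630); ey = (-0.8630,-0.5052)
P = B + -1.90·ex + -2.91·ey = (3.6107,-2.1647)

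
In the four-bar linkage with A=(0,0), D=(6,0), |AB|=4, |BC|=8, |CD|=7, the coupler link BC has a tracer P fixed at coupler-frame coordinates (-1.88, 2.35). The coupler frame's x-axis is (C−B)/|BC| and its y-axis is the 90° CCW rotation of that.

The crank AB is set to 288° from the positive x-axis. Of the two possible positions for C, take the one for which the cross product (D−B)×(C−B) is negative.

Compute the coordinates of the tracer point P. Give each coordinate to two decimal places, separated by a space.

0.23 -0.97

A=(0,0), D=(6.00,0)
B = A + 4.00·(cos288°, sin288°) = (1.2361, -3.8042)
|BD| = 6.0965
circle(B,8.00) ∩ circle(D,7.00): a=4.2785, h=6.7598
  candidates: C₊=(0.3612,4.1478) cross=41.211; C₋=(8.7975,-6.4167) cross=-41.211
  mode - wants cross < 0 → take C=(8.7975,-6.4167) (cross=-41.211)
ex = (C−B)/|BC| = (0.9452,-0.3266); ey = (0.3266,0.9452)
P = B + -1.88·ex + 2.35·ey = (0.2266,-0.9691)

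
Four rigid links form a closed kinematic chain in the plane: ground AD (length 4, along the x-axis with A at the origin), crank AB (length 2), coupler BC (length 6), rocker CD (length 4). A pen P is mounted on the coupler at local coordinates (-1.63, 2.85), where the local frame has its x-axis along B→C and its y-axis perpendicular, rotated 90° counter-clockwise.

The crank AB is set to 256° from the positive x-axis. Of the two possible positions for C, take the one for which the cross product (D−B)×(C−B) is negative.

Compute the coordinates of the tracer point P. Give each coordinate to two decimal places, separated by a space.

-1.14 1.28

A=(0,0), D=(4.00,0)
B = A + 2.00·(cos256°, sin256°) = (-0.4838, -1.9406)
|BD| = 4.8858
circle(B,6.00) ∩ circle(D,4.00): a=4.4896, h=3.9803
  candidates: C₊=(2.0555,3.4956) cross=19.447; C₋=(5.2174,-3.8102) cross=-19.447
  mode - wants cross < 0 → take C=(5.2174,-3.8102) (cross=-19.447)
ex = (C−B)/|BC| = (0.9502,-0.3116); ey = (0.3116,0.9502)
P = B + -1.63·ex + 2.85·ey = (-1.1446,1.2754)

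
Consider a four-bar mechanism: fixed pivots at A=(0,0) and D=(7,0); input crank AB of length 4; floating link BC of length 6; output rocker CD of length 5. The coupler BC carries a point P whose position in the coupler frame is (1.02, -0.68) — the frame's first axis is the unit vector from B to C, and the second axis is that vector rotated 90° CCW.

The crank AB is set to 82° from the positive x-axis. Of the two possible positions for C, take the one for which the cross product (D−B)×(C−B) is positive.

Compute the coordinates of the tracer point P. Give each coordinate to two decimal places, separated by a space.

A=(0,0), D=(7.00,0)
B = A + 4.00·(cos82°, sin82°) = (0.5567, 3.9611)
|BD| = 7.5635
circle(B,6.00) ∩ circle(D,5.00): a=4.5089, h=3.9585
  candidates: C₊=(6.4709,4.9719) cross=29.940; C₋=(2.3247,-1.7725) cross=-29.940
  mode + wants cross > 0 → take C=(6.4709,4.9719) (cross=29.940)
ex = (C−B)/|BC| = (0.9857,0.1685); ey = (-0.1685,0.9857)
P = B + 1.02·ex + -0.68·ey = (1.6767,3.4626)

1.68 3.46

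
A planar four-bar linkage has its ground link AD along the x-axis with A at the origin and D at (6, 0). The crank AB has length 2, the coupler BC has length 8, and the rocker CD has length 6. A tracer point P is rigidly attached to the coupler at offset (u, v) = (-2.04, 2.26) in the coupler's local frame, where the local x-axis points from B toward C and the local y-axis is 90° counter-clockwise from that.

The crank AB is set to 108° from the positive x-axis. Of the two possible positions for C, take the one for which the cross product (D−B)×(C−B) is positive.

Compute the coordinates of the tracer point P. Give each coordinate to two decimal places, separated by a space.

-3.53 2.80

A=(0,0), D=(6.00,0)
B = A + 2.00·(cos108°, sin108°) = (-0.6180, 1.9021)
|BD| = 6.8860
circle(B,8.00) ∩ circle(D,6.00): a=5.4761, h=5.8320
  candidates: C₊=(6.2560,5.9945) cross=40.159; C₋=(3.0340,-5.2156) cross=-40.159
  mode + wants cross > 0 → take C=(6.2560,5.9945) (cross=40.159)
ex = (C−B)/|BC| = (0.8593,0.5116); ey = (-0.5116,0.8593)
P = B + -2.04·ex + 2.26·ey = (-3.5270,2.8005)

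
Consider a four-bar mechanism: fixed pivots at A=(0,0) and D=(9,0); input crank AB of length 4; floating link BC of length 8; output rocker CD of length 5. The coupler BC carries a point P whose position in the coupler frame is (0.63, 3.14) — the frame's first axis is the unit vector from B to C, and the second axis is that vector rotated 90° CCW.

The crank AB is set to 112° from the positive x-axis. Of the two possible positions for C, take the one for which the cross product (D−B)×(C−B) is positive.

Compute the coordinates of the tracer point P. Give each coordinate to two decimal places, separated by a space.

-1.11 6.89

A=(0,0), D=(9.00,0)
B = A + 4.00·(cos112°, sin112°) = (-1.4984, 3.7087)
|BD| = 11.1343
circle(B,8.00) ∩ circle(D,5.00): a=7.3185, h=3.2311
  candidates: C₊=(6.4784,4.3176) cross=35.976; C₋=(4.3259,-1.7756) cross=-35.976
  mode + wants cross > 0 → take C=(6.4784,4.3176) (cross=35.976)
ex = (C−B)/|BC| = (0.9971,0.0761); ey = (-0.0761,0.9971)
P = B + 0.63·ex + 3.14·ey = (-1.1092,6.8876)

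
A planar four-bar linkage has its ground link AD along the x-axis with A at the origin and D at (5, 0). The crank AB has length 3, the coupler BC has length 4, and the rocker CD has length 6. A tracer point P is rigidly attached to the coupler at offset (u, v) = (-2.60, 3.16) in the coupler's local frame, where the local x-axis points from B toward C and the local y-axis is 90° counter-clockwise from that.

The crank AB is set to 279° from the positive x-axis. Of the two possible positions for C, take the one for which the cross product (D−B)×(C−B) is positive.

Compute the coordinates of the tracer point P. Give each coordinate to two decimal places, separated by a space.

A=(0,0), D=(5.00,0)
B = A + 3.00·(cos279°, sin279°) = (0.4693, -2.9631)
|BD| = 5.4136
circle(B,4.00) ∩ circle(D,6.00): a=0.8596, h=3.9065
  candidates: C₊=(-0.9495,0.7769) cross=21.148; C₋=(3.3269,-5.7620) cross=-21.148
  mode + wants cross > 0 → take C=(-0.9495,0.7769) (cross=21.148)
ex = (C−B)/|BC| = (-0.3547,0.9350); ey = (-0.9350,-0.3547)
P = B + -2.60·ex + 3.16·ey = (-1.5630,-6.5149)

-1.56 -6.51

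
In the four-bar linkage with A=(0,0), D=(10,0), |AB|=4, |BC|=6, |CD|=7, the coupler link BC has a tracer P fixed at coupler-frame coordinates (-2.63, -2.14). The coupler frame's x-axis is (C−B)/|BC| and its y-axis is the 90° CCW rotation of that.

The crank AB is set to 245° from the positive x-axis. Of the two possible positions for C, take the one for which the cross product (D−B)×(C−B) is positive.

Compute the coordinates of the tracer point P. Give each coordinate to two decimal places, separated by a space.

-2.41 -6.94

A=(0,0), D=(10.00,0)
B = A + 4.00·(cos245°, sin245°) = (-1.6905, -3.6252)
|BD| = 12.2397
circle(B,6.00) ∩ circle(D,7.00): a=5.5888, h=2.1830
  candidates: C₊=(3.0009,0.1152) cross=26.720; C₋=(4.2941,-4.0550) cross=-26.720
  mode + wants cross > 0 → take C=(3.0009,0.1152) (cross=26.720)
ex = (C−B)/|BC| = (0.7819,0.6234); ey = (-0.6234,0.7819)
P = B + -2.63·ex + -2.14·ey = (-2.4128,-6.9380)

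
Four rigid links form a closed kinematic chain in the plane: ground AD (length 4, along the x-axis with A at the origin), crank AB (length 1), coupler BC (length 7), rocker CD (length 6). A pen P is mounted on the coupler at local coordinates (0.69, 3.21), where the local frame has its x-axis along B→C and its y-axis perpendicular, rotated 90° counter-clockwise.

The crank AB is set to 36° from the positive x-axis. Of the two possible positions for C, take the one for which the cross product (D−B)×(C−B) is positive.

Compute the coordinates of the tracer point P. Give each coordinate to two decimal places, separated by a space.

-1.13 3.24

A=(0,0), D=(4.00,0)
B = A + 1.00·(cos36°, sin36°) = (0.8090, 0.5878)
|BD| = 3.2447
circle(B,7.00) ∩ circle(D,6.00): a=3.6256, h=5.9879
  candidates: C₊=(5.4594,5.8198) cross=19.429; C₋=(3.2899,-5.9578) cross=-19.429
  mode + wants cross > 0 → take C=(5.4594,5.8198) (cross=19.429)
ex = (C−B)/|BC| = (0.6643,0.7474); ey = (-0.7474,0.6643)
P = B + 0.69·ex + 3.21·ey = (-1.1318,3.2360)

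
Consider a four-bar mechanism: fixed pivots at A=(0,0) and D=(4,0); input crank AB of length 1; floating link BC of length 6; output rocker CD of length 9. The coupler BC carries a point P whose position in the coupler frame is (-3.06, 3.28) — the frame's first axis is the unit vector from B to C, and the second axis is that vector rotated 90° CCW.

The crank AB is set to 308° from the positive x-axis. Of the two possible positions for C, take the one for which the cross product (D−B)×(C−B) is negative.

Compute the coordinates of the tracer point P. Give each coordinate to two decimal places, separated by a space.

A=(0,0), D=(4.00,0)
B = A + 1.00·(cos308°, sin308°) = (0.6157, -0.7880)
|BD| = 3.4749
circle(B,6.00) ∩ circle(D,9.00): a=-4.7376, h=3.6817
  candidates: C₊=(-4.8335,1.7234) cross=12.793; C₋=(-3.1636,-5.4482) cross=-12.793
  mode - wants cross < 0 → take C=(-3.1636,-5.4482) (cross=-12.793)
ex = (C−B)/|BC| = (-0.6299,-0.7767); ey = (0.7767,-0.6299)
P = B + -3.06·ex + 3.28·ey = (5.0906,-0.4773)

5.09 -0.48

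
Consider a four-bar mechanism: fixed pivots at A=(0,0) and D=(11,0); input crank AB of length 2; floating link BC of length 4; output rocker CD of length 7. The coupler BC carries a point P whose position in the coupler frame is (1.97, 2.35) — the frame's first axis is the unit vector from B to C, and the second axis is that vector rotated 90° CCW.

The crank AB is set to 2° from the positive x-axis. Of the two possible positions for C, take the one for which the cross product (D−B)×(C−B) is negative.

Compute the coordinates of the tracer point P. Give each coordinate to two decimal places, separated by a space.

A=(0,0), D=(11.00,0)
B = A + 2.00·(cos2°, sin2°) = (1.9988, 0.0698)
|BD| = 9.0015
circle(B,4.00) ∩ circle(D,7.00): a=2.6677, h=2.9805
  candidates: C₊=(4.6895,3.0295) cross=26.829; C₋=(4.6433,-2.9313) cross=-26.829
  mode - wants cross < 0 → take C=(4.6433,-2.9313) (cross=-26.829)
ex = (C−B)/|BC| = (0.6611,-0.7503); ey = (0.7503,0.6611)
P = B + 1.97·ex + 2.35·ey = (5.0643,0.1454)

5.06 0.15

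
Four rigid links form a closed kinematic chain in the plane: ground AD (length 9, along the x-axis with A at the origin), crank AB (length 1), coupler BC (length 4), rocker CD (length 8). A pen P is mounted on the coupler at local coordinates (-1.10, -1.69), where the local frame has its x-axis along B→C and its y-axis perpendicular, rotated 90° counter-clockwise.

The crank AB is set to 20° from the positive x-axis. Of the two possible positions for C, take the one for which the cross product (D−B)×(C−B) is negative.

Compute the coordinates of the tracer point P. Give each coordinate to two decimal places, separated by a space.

A=(0,0), D=(9.00,0)
B = A + 1.00·(cos20°, sin20°) = (0.9397, 0.3420)
|BD| = 8.0676
circle(B,4.00) ∩ circle(D,8.00): a=1.0589, h=3.8573
  candidates: C₊=(2.1612,4.1510) cross=31.119; C₋=(1.8341,-3.5567) cross=-31.119
  mode - wants cross < 0 → take C=(1.8341,-3.5567) (cross=-31.119)
ex = (C−B)/|BC| = (0.2236,-0.9747); ey = (0.9747,0.2236)
P = B + -1.10·ex + -1.69·ey = (-0.9535,1.0363)

-0.95 1.04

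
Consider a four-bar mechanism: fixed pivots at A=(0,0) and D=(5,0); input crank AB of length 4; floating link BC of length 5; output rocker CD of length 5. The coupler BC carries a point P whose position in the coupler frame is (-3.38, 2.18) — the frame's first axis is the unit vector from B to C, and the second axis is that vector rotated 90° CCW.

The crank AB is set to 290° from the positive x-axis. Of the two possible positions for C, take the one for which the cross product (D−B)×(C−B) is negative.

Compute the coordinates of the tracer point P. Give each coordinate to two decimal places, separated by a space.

A=(0,0), D=(5.00,0)
B = A + 4.00·(cos290°, sin290°) = (1.3681, -3.7588)
|BD| = 5.2268
circle(B,5.00) ∩ circle(D,5.00): a=2.6134, h=4.2627
  candidates: C₊=(0.1186,1.0826) cross=22.280; C₋=(6.2495,-4.8414) cross=-22.280
  mode - wants cross < 0 → take C=(6.2495,-4.8414) (cross=-22.280)
ex = (C−B)/|BC| = (0.9763,-0.2165); ey = (0.2165,0.9763)
P = B + -3.38·ex + 2.18·ey = (-1.4597,-0.8986)

-1.46 -0.90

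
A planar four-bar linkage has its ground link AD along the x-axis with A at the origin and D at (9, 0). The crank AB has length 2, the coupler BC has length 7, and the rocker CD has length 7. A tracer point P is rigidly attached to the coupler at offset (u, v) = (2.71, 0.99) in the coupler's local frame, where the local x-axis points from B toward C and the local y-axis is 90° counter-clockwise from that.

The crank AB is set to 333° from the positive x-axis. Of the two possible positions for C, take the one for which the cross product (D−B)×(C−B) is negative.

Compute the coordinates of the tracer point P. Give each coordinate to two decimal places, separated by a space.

A=(0,0), D=(9.00,0)
B = A + 2.00·(cos333°, sin333°) = (1.7820, -0.9080)
|BD| = 7.2749
circle(B,7.00) ∩ circle(D,7.00): a=3.6374, h=5.9807
  candidates: C₊=(4.6445,5.4800) cross=43.509; C₋=(6.1375,-6.3879) cross=-43.509
  mode - wants cross < 0 → take C=(6.1375,-6.3879) (cross=-43.509)
ex = (C−B)/|BC| = (0.6222,-0.7829); ey = (0.7829,0.6222)
P = B + 2.71·ex + 0.99·ey = (4.2432,-2.4135)

4.24 -2.41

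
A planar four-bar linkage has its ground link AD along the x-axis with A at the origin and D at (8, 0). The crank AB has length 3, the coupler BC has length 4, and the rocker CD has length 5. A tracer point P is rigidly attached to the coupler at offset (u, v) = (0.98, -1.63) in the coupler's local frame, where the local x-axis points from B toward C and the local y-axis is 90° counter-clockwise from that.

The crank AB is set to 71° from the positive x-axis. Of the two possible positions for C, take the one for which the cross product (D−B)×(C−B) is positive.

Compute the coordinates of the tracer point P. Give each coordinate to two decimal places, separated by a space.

2.35 1.52

A=(0,0), D=(8.00,0)
B = A + 3.00·(cos71°, sin71°) = (0.9767, 2.8366)
|BD| = 7.5745
circle(B,4.00) ∩ circle(D,5.00): a=3.1931, h=2.4091
  candidates: C₊=(4.8397,3.8746) cross=18.248; C₋=(3.0353,-0.5931) cross=-18.248
  mode + wants cross > 0 → take C=(4.8397,3.8746) (cross=18.248)
ex = (C−B)/|BC| = (0.9657,0.2595); ey = (-0.2595,0.9657)
P = B + 0.98·ex + -1.63·ey = (2.3461,1.5167)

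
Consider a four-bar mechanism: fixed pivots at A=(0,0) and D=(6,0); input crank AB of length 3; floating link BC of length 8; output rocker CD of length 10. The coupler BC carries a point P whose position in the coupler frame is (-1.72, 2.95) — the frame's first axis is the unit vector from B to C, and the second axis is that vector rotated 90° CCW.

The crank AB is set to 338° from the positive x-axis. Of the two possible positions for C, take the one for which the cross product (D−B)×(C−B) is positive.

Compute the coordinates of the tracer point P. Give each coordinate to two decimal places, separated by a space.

1.96 -4.44

A=(0,0), D=(6.00,0)
B = A + 3.00·(cos338°, sin338°) = (2.7816, -1.1238)
|BD| = 3.4090
circle(B,8.00) ∩ circle(D,10.00): a=-3.5756, h=7.1565
  candidates: C₊=(-2.9534,4.4539) cross=24.396; C₋=(1.7650,-9.0590) cross=-24.396
  mode + wants cross > 0 → take C=(-2.9534,4.4539) (cross=24.396)
ex = (C−B)/|BC| = (-0.7169,0.6972); ey = (-0.6972,-0.7169)
P = B + -1.72·ex + 2.95·ey = (1.9578,-4.4378)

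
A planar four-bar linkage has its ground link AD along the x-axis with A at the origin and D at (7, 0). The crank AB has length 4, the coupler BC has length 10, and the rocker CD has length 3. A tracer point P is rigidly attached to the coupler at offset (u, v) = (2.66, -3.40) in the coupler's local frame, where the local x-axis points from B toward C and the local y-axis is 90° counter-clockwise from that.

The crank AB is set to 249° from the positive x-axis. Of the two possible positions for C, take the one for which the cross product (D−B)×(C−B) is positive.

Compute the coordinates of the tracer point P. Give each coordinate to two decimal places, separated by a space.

2.81 -4.54

A=(0,0), D=(7.00,0)
B = A + 4.00·(cos249°, sin249°) = (-1.4335, -3.7343)
|BD| = 9.2233
circle(B,10.00) ∩ circle(D,3.00): a=9.5448, h=2.9827
  candidates: C₊=(6.0864,2.8575) cross=27.510; C₋=(8.5017,-2.5971) cross=-27.510
  mode + wants cross > 0 → take C=(6.0864,2.8575) (cross=27.510)
ex = (C−B)/|BC| = (0.7520,0.6592); ey = (-0.6592,0.7520)
P = B + 2.66·ex + -3.40·ey = (2.8080,-4.5376)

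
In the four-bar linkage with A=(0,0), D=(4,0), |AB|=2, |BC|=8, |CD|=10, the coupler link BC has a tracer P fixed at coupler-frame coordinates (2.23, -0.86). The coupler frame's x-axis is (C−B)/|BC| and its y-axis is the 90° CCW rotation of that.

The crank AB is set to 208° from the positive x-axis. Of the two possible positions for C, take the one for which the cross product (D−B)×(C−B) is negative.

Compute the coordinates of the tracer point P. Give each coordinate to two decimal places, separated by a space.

-2.30 -3.27

A=(0,0), D=(4.00,0)
B = A + 2.00·(cos208°, sin208°) = (-1.7659, -0.9389)
|BD| = 5.8418
circle(B,8.00) ∩ circle(D,10.00): a=-0.1603, h=7.9984
  candidates: C₊=(-3.2097,6.9297) cross=46.725; C₋=(-0.6385,-8.8591) cross=-46.725
  mode - wants cross < 0 → take C=(-0.6385,-8.8591) (cross=-46.725)
ex = (C−B)/|BC| = (0.1409,-0.9900); ey = (0.9900,0.1409)
P = B + 2.23·ex + -0.86·ey = (-2.3031,-3.2679)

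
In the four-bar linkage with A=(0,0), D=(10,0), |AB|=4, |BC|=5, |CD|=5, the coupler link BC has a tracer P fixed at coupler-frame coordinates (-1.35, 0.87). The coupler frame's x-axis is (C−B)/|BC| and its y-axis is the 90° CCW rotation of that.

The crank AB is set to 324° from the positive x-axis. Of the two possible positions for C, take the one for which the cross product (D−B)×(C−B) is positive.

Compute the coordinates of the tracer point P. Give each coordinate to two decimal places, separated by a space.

A=(0,0), D=(10.00,0)
B = A + 4.00·(cos324°, sin324°) = (3.2361, -2.3511)
|BD| = 7.1609
circle(B,5.00) ∩ circle(D,5.00): a=3.5805, h=3.4900
  candidates: C₊=(5.4722,2.1210) cross=24.992; C₋=(7.7639,-4.4721) cross=-24.992
  mode + wants cross > 0 → take C=(5.4722,2.1210) (cross=24.992)
ex = (C−B)/|BC| = (0.4472,0.8944); ey = (-0.8944,0.4472)
P = B + -1.35·ex + 0.87·ey = (1.8542,-3.1695)

1.85 -3.17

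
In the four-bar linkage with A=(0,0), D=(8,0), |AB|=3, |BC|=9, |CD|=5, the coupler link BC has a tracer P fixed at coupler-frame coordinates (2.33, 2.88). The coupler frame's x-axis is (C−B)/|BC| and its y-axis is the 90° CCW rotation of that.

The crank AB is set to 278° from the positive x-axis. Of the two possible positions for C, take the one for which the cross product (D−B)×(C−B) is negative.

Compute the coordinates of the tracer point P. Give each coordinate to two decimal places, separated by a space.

A=(0,0), D=(8.00,0)
B = A + 3.00·(cos278°, sin278°) = (0.4175, -2.9708)
|BD| = 8.1437
circle(B,9.00) ∩ circle(D,5.00): a=7.5101, h=4.9597
  candidates: C₊=(5.6008,4.3868) cross=40.390; C₋=(9.2194,-4.8490) cross=-40.390
  mode - wants cross < 0 → take C=(9.2194,-4.8490) (cross=-40.390)
ex = (C−B)/|BC| = (0.9780,-0.2087); ey = (0.2087,0.9780)
P = B + 2.33·ex + 2.88·ey = (3.2973,-0.6405)

3.30 -0.64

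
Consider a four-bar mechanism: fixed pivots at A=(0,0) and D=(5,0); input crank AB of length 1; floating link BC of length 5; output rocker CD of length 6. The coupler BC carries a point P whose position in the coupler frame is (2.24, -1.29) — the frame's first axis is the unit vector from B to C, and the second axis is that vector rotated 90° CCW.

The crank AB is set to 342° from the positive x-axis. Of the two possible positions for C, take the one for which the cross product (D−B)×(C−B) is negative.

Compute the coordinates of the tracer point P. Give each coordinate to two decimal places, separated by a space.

A=(0,0), D=(5.00,0)
B = A + 1.00·(cos342°, sin342°) = (0.9511, -0.3090)
|BD| = 4.0607
circle(B,5.00) ∩ circle(D,6.00): a=0.6759, h=4.9541
  candidates: C₊=(1.2480,4.6822) cross=20.117; C₋=(2.0020,-5.1973) cross=-20.117
  mode - wants cross < 0 → take C=(2.0020,-5.1973) (cross=-20.117)
ex = (C−B)/|BC| = (0.2102,-0.9777); ey = (0.9777,0.2102)
P = B + 2.24·ex + -1.29·ey = (0.1607,-2.7701)

0.16 -2.77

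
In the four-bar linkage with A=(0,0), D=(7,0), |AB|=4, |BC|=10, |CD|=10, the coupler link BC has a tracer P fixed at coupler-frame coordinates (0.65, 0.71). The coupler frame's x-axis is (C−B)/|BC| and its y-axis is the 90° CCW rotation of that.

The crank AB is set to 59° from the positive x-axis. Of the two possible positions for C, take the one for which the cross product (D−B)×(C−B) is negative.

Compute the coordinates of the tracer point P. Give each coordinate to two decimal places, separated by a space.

A=(0,0), D=(7.00,0)
B = A + 4.00·(cos59°, sin59°) = (2.0602, 3.4287)
|BD| = 6.0131
circle(B,10.00) ∩ circle(D,10.00): a=3.0066, h=9.5373
  candidates: C₊=(9.9682,9.5493) cross=57.349; C₋=(-0.9081,-6.1207) cross=-57.349
  mode - wants cross < 0 → take C=(-0.9081,-6.1207) (cross=-57.349)
ex = (C−B)/|BC| = (-0.2968,-0.9549); ey = (0.9549,-0.2968)
P = B + 0.65·ex + 0.71·ey = (2.5452,2.5972)

2.55 2.60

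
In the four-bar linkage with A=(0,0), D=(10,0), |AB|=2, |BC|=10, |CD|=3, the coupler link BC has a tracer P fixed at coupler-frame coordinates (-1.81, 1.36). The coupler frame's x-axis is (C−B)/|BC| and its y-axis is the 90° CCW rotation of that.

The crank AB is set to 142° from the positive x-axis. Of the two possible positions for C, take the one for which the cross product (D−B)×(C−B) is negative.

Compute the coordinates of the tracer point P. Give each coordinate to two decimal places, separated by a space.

A=(0,0), D=(10.00,0)
B = A + 2.00·(cos142°, sin142°) = (-1.5760, 1.2313)
|BD| = 11.6413
circle(B,10.00) ∩ circle(D,3.00): a=9.7292, h=2.3116
  candidates: C₊=(8.3431,2.5009) cross=26.910; C₋=(7.8541,-2.0964) cross=-26.910
  mode - wants cross < 0 → take C=(7.8541,-2.0964) (cross=-26.910)
ex = (C−B)/|BC| = (0.9430,-0.3328); ey = (0.3328,0.9430)
P = B + -1.81·ex + 1.36·ey = (-2.8303,3.1161)

-2.83 3.12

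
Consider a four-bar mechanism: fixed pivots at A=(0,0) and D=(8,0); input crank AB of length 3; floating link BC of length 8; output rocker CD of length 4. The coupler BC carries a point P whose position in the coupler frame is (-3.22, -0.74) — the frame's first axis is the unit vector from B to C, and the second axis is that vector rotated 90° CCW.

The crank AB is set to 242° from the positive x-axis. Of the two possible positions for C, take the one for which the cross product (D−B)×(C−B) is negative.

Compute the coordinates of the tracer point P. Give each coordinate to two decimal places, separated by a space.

A=(0,0), D=(8.00,0)
B = A + 3.00·(cos242°, sin242°) = (-1.4084, -2.6488)
|BD| = 9.7742
circle(B,8.00) ∩ circle(D,4.00): a=7.3425, h=3.1760
  candidates: C₊=(4.7986,2.3982) cross=31.043; C₋=(6.5201,-3.7162) cross=-31.043
  mode - wants cross < 0 → take C=(6.5201,-3.7162) (cross=-31.043)
ex = (C−B)/|BC| = (0.9911,-0.1334); ey = (0.1334,0.9911)
P = B + -3.22·ex + -0.74·ey = (-4.6984,-2.9526)

-4.70 -2.95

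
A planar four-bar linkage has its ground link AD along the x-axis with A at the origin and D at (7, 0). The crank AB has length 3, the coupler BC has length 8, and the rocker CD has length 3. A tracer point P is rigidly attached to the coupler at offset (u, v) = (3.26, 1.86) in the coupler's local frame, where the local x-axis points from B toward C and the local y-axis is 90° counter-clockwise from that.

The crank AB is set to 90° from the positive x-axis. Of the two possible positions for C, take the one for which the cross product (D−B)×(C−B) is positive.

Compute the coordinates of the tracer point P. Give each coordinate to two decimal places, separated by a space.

3.30 4.79

A=(0,0), D=(7.00,0)
B = A + 3.00·(cos90°, sin90°) = (0.0000, 3.0000)
|BD| = 7.6158
circle(B,8.00) ∩ circle(D,3.00): a=7.4188, h=2.9935
  candidates: C₊=(7.9982,2.8291) cross=22.798; C₋=(5.6398,-2.6739) cross=-22.798
  mode + wants cross > 0 → take C=(7.9982,2.8291) (cross=22.798)
ex = (C−B)/|BC| = (0.9998,-0.0214); ey = (0.0214,0.9998)
P = B + 3.26·ex + 1.86·ey = (3.2990,4.7899)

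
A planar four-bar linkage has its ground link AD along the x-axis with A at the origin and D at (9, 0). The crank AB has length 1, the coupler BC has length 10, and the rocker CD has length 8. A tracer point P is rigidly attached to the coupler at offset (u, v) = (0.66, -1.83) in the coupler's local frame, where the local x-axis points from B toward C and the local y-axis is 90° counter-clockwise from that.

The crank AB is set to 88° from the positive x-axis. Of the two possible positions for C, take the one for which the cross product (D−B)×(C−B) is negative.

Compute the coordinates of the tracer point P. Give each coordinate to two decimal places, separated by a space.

-1.11 -0.58

A=(0,0), D=(9.00,0)
B = A + 1.00·(cos88°, sin88°) = (0.0349, 0.9994)
|BD| = 9.0206
circle(B,10.00) ∩ circle(D,8.00): a=6.5057, h=7.5944
  candidates: C₊=(7.3420,7.8263) cross=68.507; C₋=(5.6592,-7.2691) cross=-68.507
  mode - wants cross < 0 → take C=(5.6592,-7.2691) (cross=-68.507)
ex = (C−B)/|BC| = (0.5624,-0.8268); ey = (0.8268,0.5624)
P = B + 0.66·ex + -1.83·ey = (-1.1070,-0.5756)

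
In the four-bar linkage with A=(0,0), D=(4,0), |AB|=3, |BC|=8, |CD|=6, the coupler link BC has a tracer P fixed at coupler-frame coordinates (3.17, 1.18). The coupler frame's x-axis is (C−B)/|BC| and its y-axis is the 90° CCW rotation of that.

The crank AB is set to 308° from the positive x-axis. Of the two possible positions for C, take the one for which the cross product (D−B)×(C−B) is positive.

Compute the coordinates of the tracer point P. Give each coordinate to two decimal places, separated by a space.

0.70 0.82

A=(0,0), D=(4.00,0)
B = A + 3.00·(cos308°, sin308°) = (1.8470, -2.3640)
|BD| = 3.1975
circle(B,8.00) ∩ circle(D,6.00): a=5.9772, h=5.3173
  candidates: C₊=(1.9404,5.6354) cross=17.002; C₋=(9.8029,-1.5253) cross=-17.002
  mode + wants cross > 0 → take C=(1.9404,5.6354) (cross=17.002)
ex = (C−B)/|BC| = (0.0117,0.9999); ey = (-0.9999,0.0117)
P = B + 3.17·ex + 1.18·ey = (0.7041,0.8195)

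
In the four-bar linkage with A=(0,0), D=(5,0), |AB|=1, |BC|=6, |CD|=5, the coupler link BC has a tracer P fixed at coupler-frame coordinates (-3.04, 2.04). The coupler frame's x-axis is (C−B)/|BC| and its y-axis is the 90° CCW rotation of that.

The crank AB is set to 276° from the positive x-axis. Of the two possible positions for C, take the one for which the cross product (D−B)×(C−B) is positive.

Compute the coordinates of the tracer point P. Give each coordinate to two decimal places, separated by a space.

A=(0,0), D=(5.00,0)
B = A + 1.00·(cos276°, sin276°) = (0.1045, -0.9945)
|BD| = 4.9955
circle(B,6.00) ∩ circle(D,5.00): a=3.5987, h=4.8010
  candidates: C₊=(2.6754,4.4268) cross=23.983; C₋=(4.5870,-4.9829) cross=-23.983
  mode + wants cross > 0 → take C=(2.6754,4.4268) (cross=23.983)
ex = (C−B)/|BC| = (0.4285,0.9035); ey = (-0.9035,0.4285)
P = B + -3.04·ex + 2.04·ey = (-3.0413,-2.8672)

-3.04 -2.87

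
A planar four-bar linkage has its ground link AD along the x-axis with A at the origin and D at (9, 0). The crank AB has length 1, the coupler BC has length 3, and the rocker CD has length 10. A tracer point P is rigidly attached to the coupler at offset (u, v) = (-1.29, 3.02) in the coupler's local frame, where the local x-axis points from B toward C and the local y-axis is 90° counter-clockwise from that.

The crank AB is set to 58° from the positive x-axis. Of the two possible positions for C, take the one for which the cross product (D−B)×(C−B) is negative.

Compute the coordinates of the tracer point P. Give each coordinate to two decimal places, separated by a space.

3.81 0.63

A=(0,0), D=(9.00,0)
B = A + 1.00·(cos58°, sin58°) = (0.5299, 0.8480)
|BD| = 8.5124
circle(B,3.00) ∩ circle(D,10.00): a=-1.0889, h=2.7954
  candidates: C₊=(-0.2751,3.7380) cross=23.796; C₋=(-0.8321,-1.8250) cross=-23.796
  mode - wants cross < 0 → take C=(-0.8321,-1.8250) (cross=-23.796)
ex = (C−B)/|BC| = (-0.4540,-0.8910); ey = (0.8910,-0.4540)
P = B + -1.29·ex + 3.02·ey = (3.8064,0.6264)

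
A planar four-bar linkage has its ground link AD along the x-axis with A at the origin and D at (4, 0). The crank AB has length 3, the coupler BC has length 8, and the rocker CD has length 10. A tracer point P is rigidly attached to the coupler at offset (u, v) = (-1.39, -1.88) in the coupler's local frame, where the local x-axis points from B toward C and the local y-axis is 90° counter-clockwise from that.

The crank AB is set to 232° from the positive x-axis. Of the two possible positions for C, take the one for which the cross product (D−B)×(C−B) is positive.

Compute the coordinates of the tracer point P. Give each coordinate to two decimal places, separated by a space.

0.39 -3.03

A=(0,0), D=(4.00,0)
B = A + 3.00·(cos232°, sin232°) = (-1.8470, -2.3640)
|BD| = 6.3068
circle(B,8.00) ∩ circle(D,10.00): a=0.2993, h=7.9944
  candidates: C₊=(-4.5661,5.1597) cross=50.419; C₋=(1.4271,-9.6634) cross=-50.419
  mode + wants cross > 0 → take C=(-4.5661,5.1597) (cross=50.419)
ex = (C−B)/|BC| = (-0.3399,0.9405); ey = (-0.9405,-0.3399)
P = B + -1.39·ex + -1.88·ey = (0.3935,-3.0323)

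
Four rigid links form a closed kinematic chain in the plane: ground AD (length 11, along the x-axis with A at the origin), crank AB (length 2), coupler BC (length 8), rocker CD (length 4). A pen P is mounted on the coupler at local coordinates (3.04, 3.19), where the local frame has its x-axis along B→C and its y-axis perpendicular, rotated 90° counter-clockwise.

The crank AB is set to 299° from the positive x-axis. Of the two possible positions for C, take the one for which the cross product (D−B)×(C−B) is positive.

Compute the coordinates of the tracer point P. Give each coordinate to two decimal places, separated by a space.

1.91 2.56

A=(0,0), D=(11.00,0)
B = A + 2.00·(cos299°, sin299°) = (0.9696, -1.7492)
|BD| = 10.1818
circle(B,8.00) ∩ circle(D,4.00): a=7.4480, h=2.9201
  candidates: C₊=(7.8052,2.4070) cross=29.731; C₋=(8.8086,-3.3463) cross=-29.731
  mode + wants cross > 0 → take C=(7.8052,2.4070) (cross=29.731)
ex = (C−B)/|BC| = (0.8545,0.5195); ey = (-0.5195,0.8545)
P = B + 3.04·ex + 3.19·ey = (1.9099,2.5558)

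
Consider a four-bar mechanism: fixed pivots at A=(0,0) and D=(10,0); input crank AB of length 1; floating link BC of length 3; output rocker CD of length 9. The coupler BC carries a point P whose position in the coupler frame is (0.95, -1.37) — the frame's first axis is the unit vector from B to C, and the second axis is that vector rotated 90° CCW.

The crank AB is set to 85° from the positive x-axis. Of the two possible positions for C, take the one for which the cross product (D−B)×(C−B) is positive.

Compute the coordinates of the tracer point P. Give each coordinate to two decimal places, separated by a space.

A=(0,0), D=(10.00,0)
B = A + 1.00·(cos85°, sin85°) = (0.0872, 0.9962)
|BD| = 9.9628
circle(B,3.00) ∩ circle(D,9.00): a=1.3679, h=2.6700
  candidates: C₊=(1.7152,3.5160) cross=26.600; C₋=(1.1813,-1.7972) cross=-26.600
  mode + wants cross > 0 → take C=(1.7152,3.5160) (cross=26.600)
ex = (C−B)/|BC| = (0.5427,0.8399); ey = (-0.8399,0.5427)
P = B + 0.95·ex + -1.37·ey = (1.7534,1.0507)

1.75 1.05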